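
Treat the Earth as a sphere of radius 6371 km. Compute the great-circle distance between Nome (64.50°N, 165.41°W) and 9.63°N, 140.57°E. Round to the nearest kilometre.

Δλ = 140.57 − -165.41 = 305.98°; wrapped into (−180°, 180°]: -54.02°.
Δφ = 9.63 − 64.50 = -54.87°.
a = sin²(Δφ/2) + cos φ₁ · cos φ₂ · sin²(Δλ/2) = 0.299824.
c = 2·atan2(√a, √(1−a)) = 1.15890 rad → d = 6371·c ≈ 7383.33 km.

7383 km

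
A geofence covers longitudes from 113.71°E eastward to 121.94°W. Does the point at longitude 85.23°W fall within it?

No

Band width going east from +113.71° to -121.94°: ((-121.94 − 113.71) mod 360) = 124.35°.
Offset of -85.23° east of the west edge: ((-85.23 − 113.71) mod 360) = 161.06°.
161.06° > 124.35° ⇒ outside.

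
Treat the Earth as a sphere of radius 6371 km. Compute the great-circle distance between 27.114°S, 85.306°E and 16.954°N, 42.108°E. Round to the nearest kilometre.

Δλ = 42.108 − 85.306 = -43.198°.
Δφ = 16.954 − -27.114 = 44.068°.
a = sin²(Δφ/2) + cos φ₁ · cos φ₂ · sin²(Δλ/2) = 0.256113.
c = 2·atan2(√a, √(1−a)) = 1.06126 rad → d = 6371·c ≈ 6761.27 km.

6761 km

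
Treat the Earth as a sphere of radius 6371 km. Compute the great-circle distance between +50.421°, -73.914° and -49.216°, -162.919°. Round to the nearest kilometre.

Δλ = -162.919 − -73.914 = -89.005°.
Δφ = -49.216 − 50.421 = -99.637°.
a = sin²(Δφ/2) + cos φ₁ · cos φ₂ · sin²(Δλ/2) = 0.788183.
c = 2·atan2(√a, √(1−a)) = 2.18507 rad → d = 6371·c ≈ 13921.08 km.

13921 km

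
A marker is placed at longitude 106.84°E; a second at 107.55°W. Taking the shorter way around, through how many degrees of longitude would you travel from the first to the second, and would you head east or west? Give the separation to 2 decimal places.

Raw difference: -107.55 − 106.84 = -214.39°.
Normalise into (−180°, 180°]: -214.39° + 360° = 145.61°.
Positive ⇒ the second point lies to the east; separation 145.61°.

145.61° east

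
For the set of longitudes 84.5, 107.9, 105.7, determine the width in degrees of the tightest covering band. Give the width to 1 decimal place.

Sort the longitudes: +84.5°, +105.7°, +107.9°.
Eastward gaps between consecutive values (wrapping around): 21.2°, 2.2°, 336.6°.
Largest gap = 336.6° ⇒ minimal covering band is its complement: 360° − 336.6° = 23.4°.
Band runs from +84.5° eastward to +107.9°.

23.4°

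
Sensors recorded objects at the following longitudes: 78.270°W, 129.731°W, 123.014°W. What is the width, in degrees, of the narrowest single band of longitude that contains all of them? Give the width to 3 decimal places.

Sort the longitudes: -129.731°, -123.014°, -78.270°.
Eastward gaps between consecutive values (wrapping around): 6.717°, 44.744°, 308.539°.
Largest gap = 308.539° ⇒ minimal covering band is its complement: 360° − 308.539° = 51.461°.
Band runs from -129.731° eastward to -78.270°.

51.461°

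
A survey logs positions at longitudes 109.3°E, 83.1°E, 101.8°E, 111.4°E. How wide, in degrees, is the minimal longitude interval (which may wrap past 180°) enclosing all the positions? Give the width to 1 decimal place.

Sort the longitudes: +83.1°, +101.8°, +109.3°, +111.4°.
Eastward gaps between consecutive values (wrapping around): 18.7°, 7.5°, 2.1°, 331.7°.
Largest gap = 331.7° ⇒ minimal covering band is its complement: 360° − 331.7° = 28.3°.
Band runs from +83.1° eastward to +111.4°.

28.3°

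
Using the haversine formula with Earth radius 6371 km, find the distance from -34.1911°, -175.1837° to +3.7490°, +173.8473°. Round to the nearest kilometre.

4373 km

Δλ = 173.8473 − -175.1837 = 349.0310°; wrapped into (−180°, 180°]: -10.9690°.
Δφ = 3.7490 − -34.1911 = 37.9401°.
a = sin²(Δφ/2) + cos φ₁ · cos φ₂ · sin²(Δλ/2) = 0.113213.
c = 2·atan2(√a, √(1−a)) = 0.68633 rad → d = 6371·c ≈ 4372.64 km.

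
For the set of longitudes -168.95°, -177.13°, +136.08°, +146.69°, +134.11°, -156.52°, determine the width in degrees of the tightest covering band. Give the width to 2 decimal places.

69.37°

Sort the longitudes: -177.13°, -168.95°, -156.52°, +134.11°, +136.08°, +146.69°.
Eastward gaps between consecutive values (wrapping around): 8.18°, 12.43°, 290.63°, 1.97°, 10.61°, 36.18°.
Largest gap = 290.63° ⇒ minimal covering band is its complement: 360° − 290.63° = 69.37°.
Band runs from +134.11° eastward to -156.52°, crossing the antimeridian.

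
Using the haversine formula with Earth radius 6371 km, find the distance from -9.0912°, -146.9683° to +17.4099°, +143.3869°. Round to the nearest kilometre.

Δλ = 143.3869 − -146.9683 = 290.3552°; wrapped into (−180°, 180°]: -69.6448°.
Δφ = 17.4099 − -9.0912 = 26.5011°.
a = sin²(Δφ/2) + cos φ₁ · cos φ₂ · sin²(Δλ/2) = 0.359771.
c = 2·atan2(√a, √(1−a)) = 1.28652 rad → d = 6371·c ≈ 8196.45 km.

8196 km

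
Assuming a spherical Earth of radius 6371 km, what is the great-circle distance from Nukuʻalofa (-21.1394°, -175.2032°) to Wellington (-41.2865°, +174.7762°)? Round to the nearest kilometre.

Δλ = 174.7762 − -175.2032 = 349.9794°; wrapped into (−180°, 180°]: -10.0206°.
Δφ = -41.2865 − -21.1394 = -20.1471°.
a = sin²(Δφ/2) + cos φ₁ · cos φ₂ · sin²(Δλ/2) = 0.035940.
c = 2·atan2(√a, √(1−a)) = 0.38147 rad → d = 6371·c ≈ 2430.32 km.

2430 km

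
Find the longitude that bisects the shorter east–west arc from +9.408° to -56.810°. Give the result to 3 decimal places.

-23.701°

Signed shortest Δλ from +9.408° to -56.810° is -66.218°.
Midpoint longitude = +9.408° + (-66.218°)/2 = +9.408° − 33.109° = -23.701°.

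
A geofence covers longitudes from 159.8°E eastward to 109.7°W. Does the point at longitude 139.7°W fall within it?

Band width going east from +159.8° to -109.7°: ((-109.7 − 159.8) mod 360) = 90.5°.
Offset of -139.7° east of the west edge: ((-139.7 − 159.8) mod 360) = 60.5°.
60.5° ≤ 90.5° ⇒ inside.

Yes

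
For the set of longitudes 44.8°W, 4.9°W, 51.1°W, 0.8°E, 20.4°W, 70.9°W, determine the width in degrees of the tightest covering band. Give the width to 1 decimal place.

71.7°

Sort the longitudes: -70.9°, -51.1°, -44.8°, -20.4°, -4.9°, +0.8°.
Eastward gaps between consecutive values (wrapping around): 19.8°, 6.3°, 24.4°, 15.5°, 5.7°, 288.3°.
Largest gap = 288.3° ⇒ minimal covering band is its complement: 360° − 288.3° = 71.7°.
Band runs from -70.9° eastward to +0.8°.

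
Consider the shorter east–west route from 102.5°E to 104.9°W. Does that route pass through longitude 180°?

Naïve |-104.9 − 102.5| = 207.4° > 180°, so the shorter arc goes the other way round — across 180°.
Signed shortest Δλ = ((-104.9 − 102.5 + 180) mod 360) − 180 = 152.6°.
Going east by 152.6° from +102.5° passes through 180° before reaching -104.9°.

Yes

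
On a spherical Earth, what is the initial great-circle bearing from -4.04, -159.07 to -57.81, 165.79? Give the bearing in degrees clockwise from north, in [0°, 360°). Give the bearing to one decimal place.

200.7°

Δλ = 165.79 − -159.07 = 324.86°; wrapped into (−180°, 180°]: -35.14°.
θ = atan2( sin Δλ · cos φ₂ , cos φ₁ · sin φ₂ − sin φ₁ · cos φ₂ · cos Δλ )
  = atan2(-0.30663, -0.81349) = -159.347° → normalised to [0°, 360°): 200.653°.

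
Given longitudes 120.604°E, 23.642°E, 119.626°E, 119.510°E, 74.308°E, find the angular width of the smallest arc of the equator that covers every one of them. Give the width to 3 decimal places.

Sort the longitudes: +23.642°, +74.308°, +119.510°, +119.626°, +120.604°.
Eastward gaps between consecutive values (wrapping around): 50.666°, 45.202°, 0.116°, 0.978°, 263.038°.
Largest gap = 263.038° ⇒ minimal covering band is its complement: 360° − 263.038° = 96.962°.
Band runs from +23.642° eastward to +120.604°.

96.962°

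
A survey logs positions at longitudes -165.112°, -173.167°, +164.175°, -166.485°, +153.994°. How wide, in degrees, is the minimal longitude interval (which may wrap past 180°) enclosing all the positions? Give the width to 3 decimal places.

Sort the longitudes: -173.167°, -166.485°, -165.112°, +153.994°, +164.175°.
Eastward gaps between consecutive values (wrapping around): 6.682°, 1.373°, 319.106°, 10.181°, 22.658°.
Largest gap = 319.106° ⇒ minimal covering band is its complement: 360° − 319.106° = 40.894°.
Band runs from +153.994° eastward to -165.112°, crossing the antimeridian.

40.894°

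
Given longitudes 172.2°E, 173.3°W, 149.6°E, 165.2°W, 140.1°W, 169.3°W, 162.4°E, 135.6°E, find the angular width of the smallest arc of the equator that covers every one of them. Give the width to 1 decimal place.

84.3°

Sort the longitudes: -173.3°, -169.3°, -165.2°, -140.1°, +135.6°, +149.6°, +162.4°, +172.2°.
Eastward gaps between consecutive values (wrapping around): 4.0°, 4.1°, 25.1°, 275.7°, 14.0°, 12.8°, 9.8°, 14.5°.
Largest gap = 275.7° ⇒ minimal covering band is its complement: 360° − 275.7° = 84.3°.
Band runs from +135.6° eastward to -140.1°, crossing the antimeridian.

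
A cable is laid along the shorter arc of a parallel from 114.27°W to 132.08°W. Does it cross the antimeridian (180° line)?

No

Signed shortest Δλ = ((-132.08 − -114.27 + 180) mod 360) − 180 = -17.81°.
Going west by 17.81° from -114.27° reaches -132.08° without touching 180°.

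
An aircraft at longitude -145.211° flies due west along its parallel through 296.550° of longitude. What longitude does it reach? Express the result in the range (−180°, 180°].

Start at -145.211°; shift −296.550° → -441.761°.
-441.761° lies outside (−180°, 180°]; add 360° → -81.761°.

-81.761°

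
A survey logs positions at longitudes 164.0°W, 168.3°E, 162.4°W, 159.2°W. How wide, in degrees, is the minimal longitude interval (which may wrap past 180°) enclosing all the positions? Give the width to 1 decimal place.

32.5°

Sort the longitudes: -164.0°, -162.4°, -159.2°, +168.3°.
Eastward gaps between consecutive values (wrapping around): 1.6°, 3.2°, 327.5°, 27.7°.
Largest gap = 327.5° ⇒ minimal covering band is its complement: 360° − 327.5° = 32.5°.
Band runs from +168.3° eastward to -159.2°, crossing the antimeridian.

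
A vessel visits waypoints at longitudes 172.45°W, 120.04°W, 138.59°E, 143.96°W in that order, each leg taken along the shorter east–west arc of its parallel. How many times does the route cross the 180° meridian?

Leg 1: -172.45° → -120.04°, shortest Δλ = 52.41° (east) — does not cross 180°.
Leg 2: -120.04° → +138.59°, shortest Δλ = -101.37° (west) — crosses 180°.
Leg 3: +138.59° → -143.96°, shortest Δλ = 77.45° (east) — crosses 180°.
Total crossings: 2.

2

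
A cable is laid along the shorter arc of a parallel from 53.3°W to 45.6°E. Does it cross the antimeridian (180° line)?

Signed shortest Δλ = ((45.6 − -53.3 + 180) mod 360) − 180 = 98.9°.
Going east by 98.9° from -53.3° reaches +45.6° without touching 180°.

No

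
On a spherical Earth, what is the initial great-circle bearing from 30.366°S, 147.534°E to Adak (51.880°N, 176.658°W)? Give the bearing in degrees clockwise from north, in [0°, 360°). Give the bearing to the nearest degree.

21°

Δλ = -176.658 − 147.534 = -324.192°; wrapped into (−180°, 180°]: 35.808°.
θ = atan2( sin Δλ · cos φ₂ , cos φ₁ · sin φ₂ − sin φ₁ · cos φ₂ · cos Δλ )
  = atan2(0.36117, 0.93187) = 21.185° → normalised to [0°, 360°): 21.185°.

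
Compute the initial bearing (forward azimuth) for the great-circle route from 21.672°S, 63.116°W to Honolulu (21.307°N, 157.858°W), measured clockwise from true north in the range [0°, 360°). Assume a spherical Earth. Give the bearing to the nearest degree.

288°

Δλ = -157.858 − -63.116 = -94.742°.
θ = atan2( sin Δλ · cos φ₂ , cos φ₁ · sin φ₂ − sin φ₁ · cos φ₂ · cos Δλ )
  = atan2(-0.92846, 0.30924) = -71.579° → normalised to [0°, 360°): 288.421°.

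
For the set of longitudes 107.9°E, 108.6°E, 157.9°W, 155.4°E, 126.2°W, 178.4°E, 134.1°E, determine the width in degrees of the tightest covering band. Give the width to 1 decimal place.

Sort the longitudes: -157.9°, -126.2°, +107.9°, +108.6°, +134.1°, +155.4°, +178.4°.
Eastward gaps between consecutive values (wrapping around): 31.7°, 234.1°, 0.7°, 25.5°, 21.3°, 23.0°, 23.7°.
Largest gap = 234.1° ⇒ minimal covering band is its complement: 360° − 234.1° = 125.9°.
Band runs from +107.9° eastward to -126.2°, crossing the antimeridian.

125.9°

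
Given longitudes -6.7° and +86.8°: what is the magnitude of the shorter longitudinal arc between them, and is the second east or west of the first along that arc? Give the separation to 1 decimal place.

93.5° east

Raw difference: 86.8 − -6.7 = 93.5°.
Normalise into (−180°, 180°]: 93.5° stays 93.5°.
Positive ⇒ the second point lies to the east; separation 93.5°.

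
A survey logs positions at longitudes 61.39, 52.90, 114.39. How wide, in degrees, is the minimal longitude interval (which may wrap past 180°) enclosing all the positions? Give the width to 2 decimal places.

Sort the longitudes: +52.90°, +61.39°, +114.39°.
Eastward gaps between consecutive values (wrapping around): 8.49°, 53.00°, 298.51°.
Largest gap = 298.51° ⇒ minimal covering band is its complement: 360° − 298.51° = 61.49°.
Band runs from +52.90° eastward to +114.39°.

61.49°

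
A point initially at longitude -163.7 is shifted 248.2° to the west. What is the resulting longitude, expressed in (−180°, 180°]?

Start at -163.7°; shift −248.2° → -411.9°.
-411.9° lies outside (−180°, 180°]; add 360° → -51.9°.

-51.9°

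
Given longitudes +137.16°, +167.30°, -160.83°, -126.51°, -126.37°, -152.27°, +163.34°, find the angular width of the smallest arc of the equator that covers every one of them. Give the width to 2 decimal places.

Sort the longitudes: -160.83°, -152.27°, -126.51°, -126.37°, +137.16°, +163.34°, +167.30°.
Eastward gaps between consecutive values (wrapping around): 8.56°, 25.76°, 0.14°, 263.53°, 26.18°, 3.96°, 31.87°.
Largest gap = 263.53° ⇒ minimal covering band is its complement: 360° − 263.53° = 96.47°.
Band runs from +137.16° eastward to -126.37°, crossing the antimeridian.

96.47°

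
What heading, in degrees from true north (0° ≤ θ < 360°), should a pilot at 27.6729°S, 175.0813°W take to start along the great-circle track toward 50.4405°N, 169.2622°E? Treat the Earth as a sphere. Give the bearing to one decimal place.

Δλ = 169.2622 − -175.0813 = 344.3435°; wrapped into (−180°, 180°]: -15.6565°.
θ = atan2( sin Δλ · cos φ₂ , cos φ₁ · sin φ₂ − sin φ₁ · cos φ₂ · cos Δλ )
  = atan2(-0.17187, 0.96758) = -10.073° → normalised to [0°, 360°): 349.927°.

349.9°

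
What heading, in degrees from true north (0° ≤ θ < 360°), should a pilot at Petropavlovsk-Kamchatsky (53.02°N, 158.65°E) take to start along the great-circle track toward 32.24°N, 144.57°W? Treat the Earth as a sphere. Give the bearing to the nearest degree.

Δλ = -144.57 − 158.65 = -303.22°; wrapped into (−180°, 180°]: 56.78°.
θ = atan2( sin Δλ · cos φ₂ , cos φ₁ · sin φ₂ − sin φ₁ · cos φ₂ · cos Δλ )
  = atan2(0.70759, -0.04928) = 93.984° → normalised to [0°, 360°): 93.984°.

94°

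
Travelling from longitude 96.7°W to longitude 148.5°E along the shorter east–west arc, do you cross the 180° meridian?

Yes

Naïve |148.5 − -96.7| = 245.2° > 180°, so the shorter arc goes the other way round — across 180°.
Signed shortest Δλ = ((148.5 − -96.7 + 180) mod 360) − 180 = -114.8°.
Going west by 114.8° from -96.7° passes through 180° before reaching +148.5°.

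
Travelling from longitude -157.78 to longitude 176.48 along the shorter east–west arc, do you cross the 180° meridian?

Yes

Naïve |176.48 − -157.78| = 334.26° > 180°, so the shorter arc goes the other way round — across 180°.
Signed shortest Δλ = ((176.48 − -157.78 + 180) mod 360) − 180 = -25.74°.
Going west by 25.74° from -157.78° passes through 180° before reaching +176.48°.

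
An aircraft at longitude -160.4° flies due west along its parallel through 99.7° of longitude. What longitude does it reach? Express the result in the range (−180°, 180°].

+99.9°

Start at -160.4°; shift −99.7° → -260.1°.
-260.1° lies outside (−180°, 180°]; add 360° → +99.9°.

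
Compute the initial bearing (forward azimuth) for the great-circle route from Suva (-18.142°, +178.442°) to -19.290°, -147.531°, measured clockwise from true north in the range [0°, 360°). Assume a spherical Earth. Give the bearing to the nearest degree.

Δλ = -147.531 − 178.442 = -325.973°; wrapped into (−180°, 180°]: 34.027°.
θ = atan2( sin Δλ · cos φ₂ , cos φ₁ · sin φ₂ − sin φ₁ · cos φ₂ · cos Δλ )
  = atan2(0.52817, -0.07036) = 97.588° → normalised to [0°, 360°): 97.588°.

98°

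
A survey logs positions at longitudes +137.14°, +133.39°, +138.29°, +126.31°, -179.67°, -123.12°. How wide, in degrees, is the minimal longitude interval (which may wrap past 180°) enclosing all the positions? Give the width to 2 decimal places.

110.57°

Sort the longitudes: -179.67°, -123.12°, +126.31°, +133.39°, +137.14°, +138.29°.
Eastward gaps between consecutive values (wrapping around): 56.55°, 249.43°, 7.08°, 3.75°, 1.15°, 42.04°.
Largest gap = 249.43° ⇒ minimal covering band is its complement: 360° − 249.43° = 110.57°.
Band runs from +126.31° eastward to -123.12°, crossing the antimeridian.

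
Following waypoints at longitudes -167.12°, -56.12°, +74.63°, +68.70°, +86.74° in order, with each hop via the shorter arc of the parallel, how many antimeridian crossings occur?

Leg 1: -167.12° → -56.12°, shortest Δλ = 111.0° (east) — does not cross 180°.
Leg 2: -56.12° → +74.63°, shortest Δλ = 130.75° (east) — does not cross 180°.
Leg 3: +74.63° → +68.70°, shortest Δλ = -5.93° (west) — does not cross 180°.
Leg 4: +68.70° → +86.74°, shortest Δλ = 18.04° (east) — does not cross 180°.
Total crossings: 0.

0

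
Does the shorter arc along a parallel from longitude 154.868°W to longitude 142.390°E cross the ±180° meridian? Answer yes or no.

Naïve |142.390 − -154.868| = 297.258° > 180°, so the shorter arc goes the other way round — across 180°.
Signed shortest Δλ = ((142.390 − -154.868 + 180) mod 360) − 180 = -62.742°.
Going west by 62.742° from -154.868° passes through 180° before reaching +142.390°.

Yes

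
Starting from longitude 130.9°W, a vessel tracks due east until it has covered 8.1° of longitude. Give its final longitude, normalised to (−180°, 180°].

122.8°W

Start at -130.9°; shift +8.1° → -122.8°.
-122.8° already lies in (−180°, 180°].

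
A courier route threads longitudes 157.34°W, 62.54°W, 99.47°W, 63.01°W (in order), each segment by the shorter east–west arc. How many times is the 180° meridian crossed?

0

Leg 1: -157.34° → -62.54°, shortest Δλ = 94.8° (east) — does not cross 180°.
Leg 2: -62.54° → -99.47°, shortest Δλ = -36.93° (west) — does not cross 180°.
Leg 3: -99.47° → -63.01°, shortest Δλ = 36.46° (east) — does not cross 180°.
Total crossings: 0.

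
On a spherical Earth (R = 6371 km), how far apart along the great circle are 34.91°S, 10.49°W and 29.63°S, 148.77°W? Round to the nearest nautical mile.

6270 nmi

Δλ = -148.77 − -10.49 = -138.28°.
Δφ = -29.63 − -34.91 = 5.28°.
a = sin²(Δφ/2) + cos φ₁ · cos φ₂ · sin²(Δλ/2) = 0.624557.
c = 2·atan2(√a, √(1−a)) = 1.82256 rad → d = 6371·c ≈ 11611.54 km ≈ 6269.73 nmi.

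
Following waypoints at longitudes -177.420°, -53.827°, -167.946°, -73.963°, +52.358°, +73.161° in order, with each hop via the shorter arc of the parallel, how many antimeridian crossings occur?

0

Leg 1: -177.420° → -53.827°, shortest Δλ = 123.593° (east) — does not cross 180°.
Leg 2: -53.827° → -167.946°, shortest Δλ = -114.119° (west) — does not cross 180°.
Leg 3: -167.946° → -73.963°, shortest Δλ = 93.983° (east) — does not cross 180°.
Leg 4: -73.963° → +52.358°, shortest Δλ = 126.321° (east) — does not cross 180°.
Leg 5: +52.358° → +73.161°, shortest Δλ = 20.803° (east) — does not cross 180°.
Total crossings: 0.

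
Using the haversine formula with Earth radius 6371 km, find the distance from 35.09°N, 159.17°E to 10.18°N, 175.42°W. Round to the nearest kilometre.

Δλ = -175.42 − 159.17 = -334.59°; wrapped into (−180°, 180°]: 25.41°.
Δφ = 10.18 − 35.09 = -24.91°.
a = sin²(Δφ/2) + cos φ₁ · cos φ₂ · sin²(Δλ/2) = 0.085470.
c = 2·atan2(√a, √(1−a)) = 0.59337 rad → d = 6371·c ≈ 3780.38 km.

3780 km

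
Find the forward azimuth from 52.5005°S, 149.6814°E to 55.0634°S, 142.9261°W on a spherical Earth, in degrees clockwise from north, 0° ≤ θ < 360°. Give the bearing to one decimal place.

Δλ = -142.9261 − 149.6814 = -292.6075°; wrapped into (−180°, 180°]: 67.3925°.
θ = atan2( sin Δλ · cos φ₂ , cos φ₁ · sin φ₂ − sin φ₁ · cos φ₂ · cos Δλ )
  = atan2(0.52867, -0.32440) = 121.534° → normalised to [0°, 360°): 121.534°.

121.5°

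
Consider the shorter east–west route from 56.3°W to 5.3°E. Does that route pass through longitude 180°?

Signed shortest Δλ = ((5.3 − -56.3 + 180) mod 360) − 180 = 61.6°.
Going east by 61.6° from -56.3° reaches +5.3° without touching 180°.

No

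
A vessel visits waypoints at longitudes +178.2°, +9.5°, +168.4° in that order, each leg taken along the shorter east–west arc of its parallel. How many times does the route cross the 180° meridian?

Leg 1: +178.2° → +9.5°, shortest Δλ = -168.7° (west) — does not cross 180°.
Leg 2: +9.5° → +168.4°, shortest Δλ = 158.9° (east) — does not cross 180°.
Total crossings: 0.

0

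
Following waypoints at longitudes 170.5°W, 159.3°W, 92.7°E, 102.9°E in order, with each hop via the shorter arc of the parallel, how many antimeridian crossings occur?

1

Leg 1: -170.5° → -159.3°, shortest Δλ = 11.2° (east) — does not cross 180°.
Leg 2: -159.3° → +92.7°, shortest Δλ = -108.0° (west) — crosses 180°.
Leg 3: +92.7° → +102.9°, shortest Δλ = 10.2° (east) — does not cross 180°.
Total crossings: 1.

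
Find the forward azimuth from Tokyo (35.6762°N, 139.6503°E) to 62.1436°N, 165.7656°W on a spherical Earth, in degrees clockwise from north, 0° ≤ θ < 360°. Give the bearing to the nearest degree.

34°

Δλ = -165.7656 − 139.6503 = -305.4159°; wrapped into (−180°, 180°]: 54.5841°.
θ = atan2( sin Δλ · cos φ₂ , cos φ₁ · sin φ₂ − sin φ₁ · cos φ₂ · cos Δλ )
  = atan2(0.38080, 0.56028) = 34.203° → normalised to [0°, 360°): 34.203°.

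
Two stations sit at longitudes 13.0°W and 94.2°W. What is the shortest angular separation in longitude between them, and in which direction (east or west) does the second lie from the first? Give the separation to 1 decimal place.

81.2° west

Raw difference: -94.2 − -13.0 = -81.2°.
Normalise into (−180°, 180°]: -81.2° stays -81.2°.
Negative ⇒ the second point lies to the west; separation 81.2°.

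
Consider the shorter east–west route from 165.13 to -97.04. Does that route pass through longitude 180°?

Naïve |-97.04 − 165.13| = 262.17° > 180°, so the shorter arc goes the other way round — across 180°.
Signed shortest Δλ = ((-97.04 − 165.13 + 180) mod 360) − 180 = 97.83°.
Going east by 97.83° from +165.13° passes through 180° before reaching -97.04°.

Yes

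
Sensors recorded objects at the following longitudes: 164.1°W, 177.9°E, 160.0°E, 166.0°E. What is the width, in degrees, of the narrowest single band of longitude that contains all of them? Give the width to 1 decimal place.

35.9°

Sort the longitudes: -164.1°, +160.0°, +166.0°, +177.9°.
Eastward gaps between consecutive values (wrapping around): 324.1°, 6.0°, 11.9°, 18.0°.
Largest gap = 324.1° ⇒ minimal covering band is its complement: 360° − 324.1° = 35.9°.
Band runs from +160.0° eastward to -164.1°, crossing the antimeridian.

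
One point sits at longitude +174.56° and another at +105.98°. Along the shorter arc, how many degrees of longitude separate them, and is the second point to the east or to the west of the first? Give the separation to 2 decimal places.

68.58° west

Raw difference: 105.98 − 174.56 = -68.58°.
Normalise into (−180°, 180°]: -68.58° stays -68.58°.
Negative ⇒ the second point lies to the west; separation 68.58°.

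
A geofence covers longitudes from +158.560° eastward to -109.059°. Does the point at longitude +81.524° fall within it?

Band width going east from +158.560° to -109.059°: ((-109.059 − 158.560) mod 360) = 92.381°.
Offset of +81.524° east of the west edge: ((81.524 − 158.560) mod 360) = 282.964°.
282.964° > 92.381° ⇒ outside.

No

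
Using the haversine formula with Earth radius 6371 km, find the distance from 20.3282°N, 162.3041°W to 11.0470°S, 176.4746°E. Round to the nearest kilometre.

4191 km

Δλ = 176.4746 − -162.3041 = 338.7787°; wrapped into (−180°, 180°]: -21.2213°.
Δφ = -11.0470 − 20.3282 = -31.3752°.
a = sin²(Δφ/2) + cos φ₁ · cos φ₂ · sin²(Δλ/2) = 0.104316.
c = 2·atan2(√a, √(1−a)) = 0.65775 rad → d = 6371·c ≈ 4190.55 km.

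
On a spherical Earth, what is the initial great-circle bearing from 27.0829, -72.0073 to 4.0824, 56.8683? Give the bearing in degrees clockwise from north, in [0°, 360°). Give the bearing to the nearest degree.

66°

Δλ = 56.8683 − -72.0073 = 128.8756°.
θ = atan2( sin Δλ · cos φ₂ , cos φ₁ · sin φ₂ − sin φ₁ · cos φ₂ · cos Δλ )
  = atan2(0.77654, 0.34841) = 65.836° → normalised to [0°, 360°): 65.836°.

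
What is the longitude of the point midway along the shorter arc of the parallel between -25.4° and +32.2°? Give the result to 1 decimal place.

Signed shortest Δλ from -25.4° to +32.2° is +57.6°.
Midpoint longitude = -25.4° + (+57.6°)/2 = -25.4° + 28.8° = +3.4°.

+3.4°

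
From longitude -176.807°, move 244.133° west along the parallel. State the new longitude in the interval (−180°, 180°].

-60.940°

Start at -176.807°; shift −244.133° → -420.940°.
-420.940° lies outside (−180°, 180°]; add 360° → -60.940°.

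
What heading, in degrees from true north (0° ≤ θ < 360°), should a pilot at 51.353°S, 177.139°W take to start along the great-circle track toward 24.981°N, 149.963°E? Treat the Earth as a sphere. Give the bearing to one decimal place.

Δλ = 149.963 − -177.139 = 327.102°; wrapped into (−180°, 180°]: -32.898°.
θ = atan2( sin Δλ · cos φ₂ , cos φ₁ · sin φ₂ − sin φ₁ · cos φ₂ · cos Δλ )
  = atan2(-0.49233, 0.85816) = -29.843° → normalised to [0°, 360°): 330.157°.

330.2°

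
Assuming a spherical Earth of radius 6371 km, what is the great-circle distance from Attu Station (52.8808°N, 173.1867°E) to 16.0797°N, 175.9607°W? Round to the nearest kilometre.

4201 km

Δλ = -175.9607 − 173.1867 = -349.1474°; wrapped into (−180°, 180°]: 10.8526°.
Δφ = 16.0797 − 52.8808 = -36.8011°.
a = sin²(Δφ/2) + cos φ₁ · cos φ₂ · sin²(Δλ/2) = 0.104826.
c = 2·atan2(√a, √(1−a)) = 0.65942 rad → d = 6371·c ≈ 4201.15 km.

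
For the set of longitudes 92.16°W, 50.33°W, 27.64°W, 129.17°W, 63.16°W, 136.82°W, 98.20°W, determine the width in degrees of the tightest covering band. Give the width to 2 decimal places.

Sort the longitudes: -136.82°, -129.17°, -98.20°, -92.16°, -63.16°, -50.33°, -27.64°.
Eastward gaps between consecutive values (wrapping around): 7.65°, 30.97°, 6.04°, 29.00°, 12.83°, 22.69°, 250.82°.
Largest gap = 250.82° ⇒ minimal covering band is its complement: 360° − 250.82° = 109.18°.
Band runs from -136.82° eastward to -27.64°.

109.18°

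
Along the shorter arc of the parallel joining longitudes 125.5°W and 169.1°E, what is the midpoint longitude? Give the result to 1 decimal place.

Signed shortest Δλ from -125.5° to +169.1° is -65.4°.
Midpoint longitude = -125.5° + (-65.4°)/2 = -125.5° − 32.7° = -158.2°.
(The naïve average (-125.5 + +169.1)/2 = 21.8° is on the wrong side of the globe.)

158.2°W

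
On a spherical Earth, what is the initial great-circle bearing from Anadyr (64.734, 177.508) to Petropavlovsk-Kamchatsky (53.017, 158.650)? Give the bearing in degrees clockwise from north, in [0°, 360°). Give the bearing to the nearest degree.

228°

Δλ = 158.650 − 177.508 = -18.858°.
θ = atan2( sin Δλ · cos φ₂ , cos φ₁ · sin φ₂ − sin φ₁ · cos φ₂ · cos Δλ )
  = atan2(-0.19444, -0.17388) = -131.804° → normalised to [0°, 360°): 228.196°.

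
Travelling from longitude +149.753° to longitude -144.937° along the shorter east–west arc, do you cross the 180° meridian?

Naïve |-144.937 − 149.753| = 294.69° > 180°, so the shorter arc goes the other way round — across 180°.
Signed shortest Δλ = ((-144.937 − 149.753 + 180) mod 360) − 180 = 65.31°.
Going east by 65.31° from +149.753° passes through 180° before reaching -144.937°.

Yes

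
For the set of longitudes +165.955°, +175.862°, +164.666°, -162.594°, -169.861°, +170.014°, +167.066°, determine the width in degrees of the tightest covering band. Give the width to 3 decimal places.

Sort the longitudes: -169.861°, -162.594°, +164.666°, +165.955°, +167.066°, +170.014°, +175.862°.
Eastward gaps between consecutive values (wrapping around): 7.267°, 327.260°, 1.289°, 1.111°, 2.948°, 5.848°, 14.277°.
Largest gap = 327.260° ⇒ minimal covering band is its complement: 360° − 327.260° = 32.740°.
Band runs from +164.666° eastward to -162.594°, crossing the antimeridian.

32.740°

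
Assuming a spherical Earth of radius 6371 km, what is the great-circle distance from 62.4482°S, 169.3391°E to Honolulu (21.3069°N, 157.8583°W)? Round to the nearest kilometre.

9752 km

Δλ = -157.8583 − 169.3391 = -327.1974°; wrapped into (−180°, 180°]: 32.8026°.
Δφ = 21.3069 − -62.4482 = 83.7551°.
a = sin²(Δφ/2) + cos φ₁ · cos φ₂ · sin²(Δλ/2) = 0.479969.
c = 2·atan2(√a, √(1−a)) = 1.53072 rad → d = 6371·c ≈ 9752.24 km.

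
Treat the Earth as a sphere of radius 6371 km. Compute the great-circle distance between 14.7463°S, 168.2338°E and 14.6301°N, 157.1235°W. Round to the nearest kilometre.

Δλ = -157.1235 − 168.2338 = -325.3573°; wrapped into (−180°, 180°]: 34.6427°.
Δφ = 14.6301 − -14.7463 = 29.3764°.
a = sin²(Δφ/2) + cos φ₁ · cos φ₂ · sin²(Δλ/2) = 0.147236.
c = 2·atan2(√a, √(1−a)) = 0.78763 rad → d = 6371·c ≈ 5017.99 km.

5018 km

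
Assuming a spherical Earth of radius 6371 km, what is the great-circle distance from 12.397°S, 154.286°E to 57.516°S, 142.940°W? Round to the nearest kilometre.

Δλ = -142.940 − 154.286 = -297.226°; wrapped into (−180°, 180°]: 62.774°.
Δφ = -57.516 − -12.397 = -45.119°.
a = sin²(Δφ/2) + cos φ₁ · cos φ₂ · sin²(Δλ/2) = 0.289463.
c = 2·atan2(√a, √(1−a)) = 1.13617 rad → d = 6371·c ≈ 7238.52 km.

7239 km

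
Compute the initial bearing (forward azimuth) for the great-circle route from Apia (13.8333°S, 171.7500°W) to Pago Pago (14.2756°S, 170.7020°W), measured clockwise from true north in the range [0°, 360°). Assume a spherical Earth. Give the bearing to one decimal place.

113.6°

Δλ = -170.7020 − -171.7500 = 1.0480°.
θ = atan2( sin Δλ · cos φ₂ , cos φ₁ · sin φ₂ − sin φ₁ · cos φ₂ · cos Δλ )
  = atan2(0.01773, -0.00776) = 113.639° → normalised to [0°, 360°): 113.639°.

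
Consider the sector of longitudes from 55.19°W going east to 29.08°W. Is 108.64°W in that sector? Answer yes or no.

Band width going east from -55.19° to -29.08°: ((-29.08 − -55.19) mod 360) = 26.11°.
Offset of -108.64° east of the west edge: ((-108.64 − -55.19) mod 360) = 306.55°.
306.55° > 26.11° ⇒ outside.

No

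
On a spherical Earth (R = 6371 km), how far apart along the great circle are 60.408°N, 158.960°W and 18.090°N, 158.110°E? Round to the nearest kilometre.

5798 km

Δλ = 158.110 − -158.960 = 317.070°; wrapped into (−180°, 180°]: -42.930°.
Δφ = 18.090 − 60.408 = -42.318°.
a = sin²(Δφ/2) + cos φ₁ · cos φ₂ · sin²(Δλ/2) = 0.193148.
c = 2·atan2(√a, √(1−a)) = 0.91005 rad → d = 6371·c ≈ 5797.94 km.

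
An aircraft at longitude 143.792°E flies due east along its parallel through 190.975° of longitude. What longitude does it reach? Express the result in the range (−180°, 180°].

Start at +143.792°; shift +190.975° → +334.767°.
+334.767° lies outside (−180°, 180°]; subtract 360° → -25.233°.

25.233°W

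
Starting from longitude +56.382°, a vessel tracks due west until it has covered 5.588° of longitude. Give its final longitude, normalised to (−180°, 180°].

Start at +56.382°; shift −5.588° → +50.794°.
+50.794° already lies in (−180°, 180°].

+50.794°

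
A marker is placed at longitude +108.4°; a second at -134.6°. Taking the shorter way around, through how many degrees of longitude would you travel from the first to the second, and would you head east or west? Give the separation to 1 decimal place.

Raw difference: -134.6 − 108.4 = -243.0°.
Normalise into (−180°, 180°]: -243.0° + 360° = 117.0°.
Positive ⇒ the second point lies to the east; separation 117.0°.

117.0° east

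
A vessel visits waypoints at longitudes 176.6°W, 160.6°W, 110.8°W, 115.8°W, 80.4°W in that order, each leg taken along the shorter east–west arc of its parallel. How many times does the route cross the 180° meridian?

0

Leg 1: -176.6° → -160.6°, shortest Δλ = 16.0° (east) — does not cross 180°.
Leg 2: -160.6° → -110.8°, shortest Δλ = 49.8° (east) — does not cross 180°.
Leg 3: -110.8° → -115.8°, shortest Δλ = -5.0° (west) — does not cross 180°.
Leg 4: -115.8° → -80.4°, shortest Δλ = 35.4° (east) — does not cross 180°.
Total crossings: 0.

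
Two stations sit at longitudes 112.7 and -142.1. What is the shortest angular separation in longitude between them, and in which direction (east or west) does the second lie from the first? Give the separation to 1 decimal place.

105.2° east

Raw difference: -142.1 − 112.7 = -254.8°.
Normalise into (−180°, 180°]: -254.8° + 360° = 105.2°.
Positive ⇒ the second point lies to the east; separation 105.2°.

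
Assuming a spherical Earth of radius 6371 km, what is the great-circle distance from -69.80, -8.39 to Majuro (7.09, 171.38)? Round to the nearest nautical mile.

7042 nmi

Δλ = 171.38 − -8.39 = 179.77°.
Δφ = 7.09 − -69.80 = 76.89°.
a = sin²(Δφ/2) + cos φ₁ · cos φ₂ · sin²(Δλ/2) = 0.729246.
c = 2·atan2(√a, √(1−a)) = 2.04709 rad → d = 6371·c ≈ 13042.03 km ≈ 7042.13 nmi.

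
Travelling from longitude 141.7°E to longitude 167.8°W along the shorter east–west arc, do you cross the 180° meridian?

Yes

Naïve |-167.8 − 141.7| = 309.5° > 180°, so the shorter arc goes the other way round — across 180°.
Signed shortest Δλ = ((-167.8 − 141.7 + 180) mod 360) − 180 = 50.5°.
Going east by 50.5° from +141.7° passes through 180° before reaching -167.8°.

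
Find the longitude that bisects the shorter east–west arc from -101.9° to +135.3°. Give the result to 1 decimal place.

Signed shortest Δλ from -101.9° to +135.3° is -122.8°.
Midpoint longitude = -101.9° + (-122.8°)/2 = -101.9° − 61.4° = -163.3°.
(The naïve average (-101.9 + +135.3)/2 = 16.7° is on the wrong side of the globe.)

-163.3°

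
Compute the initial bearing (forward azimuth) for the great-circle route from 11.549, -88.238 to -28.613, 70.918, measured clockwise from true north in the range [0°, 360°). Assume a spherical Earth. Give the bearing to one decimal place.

Δλ = 70.918 − -88.238 = 159.156°.
θ = atan2( sin Δλ · cos φ₂ , cos φ₁ · sin φ₂ − sin φ₁ · cos φ₂ · cos Δλ )
  = atan2(0.31237, -0.30494) = 134.311° → normalised to [0°, 360°): 134.311°.

134.3°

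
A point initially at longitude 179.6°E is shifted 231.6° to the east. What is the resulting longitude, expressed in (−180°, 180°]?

51.2°E

Start at +179.6°; shift +231.6° → +411.2°.
+411.2° lies outside (−180°, 180°]; subtract 360° → +51.2°.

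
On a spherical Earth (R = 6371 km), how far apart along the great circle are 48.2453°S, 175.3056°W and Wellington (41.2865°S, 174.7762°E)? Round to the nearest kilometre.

Δλ = 174.7762 − -175.3056 = 350.0818°; wrapped into (−180°, 180°]: -9.9182°.
Δφ = -41.2865 − -48.2453 = 6.9588°.
a = sin²(Δφ/2) + cos φ₁ · cos φ₂ · sin²(Δλ/2) = 0.007423.
c = 2·atan2(√a, √(1−a)) = 0.17252 rad → d = 6371·c ≈ 1099.14 km.

1099 km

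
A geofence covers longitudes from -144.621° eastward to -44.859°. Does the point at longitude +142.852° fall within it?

No

Band width going east from -144.621° to -44.859°: ((-44.859 − -144.621) mod 360) = 99.762°.
Offset of +142.852° east of the west edge: ((142.852 − -144.621) mod 360) = 287.473°.
287.473° > 99.762° ⇒ outside.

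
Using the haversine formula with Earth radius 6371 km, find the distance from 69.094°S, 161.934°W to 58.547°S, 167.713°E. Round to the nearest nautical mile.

1006 nmi

Δλ = 167.713 − -161.934 = 329.647°; wrapped into (−180°, 180°]: -30.353°.
Δφ = -58.547 − -69.094 = 10.547°.
a = sin²(Δφ/2) + cos φ₁ · cos φ₂ · sin²(Δλ/2) = 0.021209.
c = 2·atan2(√a, √(1−a)) = 0.29230 rad → d = 6371·c ≈ 1862.26 km ≈ 1005.54 nmi.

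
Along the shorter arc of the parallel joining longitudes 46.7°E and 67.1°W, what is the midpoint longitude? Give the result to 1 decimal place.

Signed shortest Δλ from +46.7° to -67.1° is -113.8°.
Midpoint longitude = +46.7° + (-113.8°)/2 = +46.7° − 56.9° = -10.2°.

10.2°W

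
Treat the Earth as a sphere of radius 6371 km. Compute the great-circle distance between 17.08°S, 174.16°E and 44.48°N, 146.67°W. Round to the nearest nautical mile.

Δλ = -146.67 − 174.16 = -320.83°; wrapped into (−180°, 180°]: 39.17°.
Δφ = 44.48 − -17.08 = 61.56°.
a = sin²(Δφ/2) + cos φ₁ · cos φ₂ · sin²(Δλ/2) = 0.338515.
c = 2·atan2(√a, √(1−a)) = 1.24193 rad → d = 6371·c ≈ 7912.34 km ≈ 4272.32 nmi.

4272 nmi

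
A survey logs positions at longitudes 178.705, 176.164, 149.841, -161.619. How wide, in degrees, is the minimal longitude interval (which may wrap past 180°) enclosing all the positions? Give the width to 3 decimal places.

Sort the longitudes: -161.619°, +149.841°, +176.164°, +178.705°.
Eastward gaps between consecutive values (wrapping around): 311.460°, 26.323°, 2.541°, 19.676°.
Largest gap = 311.460° ⇒ minimal covering band is its complement: 360° − 311.460° = 48.540°.
Band runs from +149.841° eastward to -161.619°, crossing the antimeridian.

48.540°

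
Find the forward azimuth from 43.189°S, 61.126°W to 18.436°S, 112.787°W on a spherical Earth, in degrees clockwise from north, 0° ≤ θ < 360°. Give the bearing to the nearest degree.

Δλ = -112.787 − -61.126 = -51.661°.
θ = atan2( sin Δλ · cos φ₂ , cos φ₁ · sin φ₂ − sin φ₁ · cos φ₂ · cos Δλ )
  = atan2(-0.74410, 0.17218) = -76.971° → normalised to [0°, 360°): 283.029°.

283°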